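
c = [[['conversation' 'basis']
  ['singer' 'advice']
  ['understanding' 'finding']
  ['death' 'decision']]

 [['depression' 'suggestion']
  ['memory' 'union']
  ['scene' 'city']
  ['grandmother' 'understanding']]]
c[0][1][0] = 'singer'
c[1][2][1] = 'city'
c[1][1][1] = 'union'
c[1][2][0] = 'scene'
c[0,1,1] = 'advice'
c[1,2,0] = 'scene'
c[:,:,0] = [['conversation', 'singer', 'understanding', 'death'], ['depression', 'memory', 'scene', 'grandmother']]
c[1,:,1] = ['suggestion', 'union', 'city', 'understanding']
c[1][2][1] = 'city'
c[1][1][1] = 'union'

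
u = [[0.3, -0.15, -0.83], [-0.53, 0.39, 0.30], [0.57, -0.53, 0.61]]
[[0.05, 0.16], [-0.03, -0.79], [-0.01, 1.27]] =u @ [[-0.85, 1.02], [-1.1, -0.91], [-0.17, 0.34]]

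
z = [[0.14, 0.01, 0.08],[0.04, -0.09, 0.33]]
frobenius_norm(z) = 0.38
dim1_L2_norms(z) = [0.16, 0.34]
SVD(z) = [[-0.29, -0.96], [-0.96, 0.29]] @ diag([0.35788817230559766, 0.12890328205192775]) @ [[-0.22,0.23,-0.95], [-0.95,-0.28,0.15]]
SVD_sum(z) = [[0.02, -0.02, 0.1], [0.08, -0.08, 0.32]] + [[0.12, 0.03, -0.02],[-0.04, -0.01, 0.01]]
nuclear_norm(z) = 0.49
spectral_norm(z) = 0.36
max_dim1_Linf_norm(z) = 0.33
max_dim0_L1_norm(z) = 0.41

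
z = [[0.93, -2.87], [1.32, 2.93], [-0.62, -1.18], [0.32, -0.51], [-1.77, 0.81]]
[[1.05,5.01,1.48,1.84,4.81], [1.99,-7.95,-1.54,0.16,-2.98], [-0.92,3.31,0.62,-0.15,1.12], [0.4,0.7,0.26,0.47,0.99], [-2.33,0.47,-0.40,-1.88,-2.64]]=z @ [[1.35,-1.25,-0.01,0.9,0.85], [0.07,-2.15,-0.52,-0.35,-1.4]]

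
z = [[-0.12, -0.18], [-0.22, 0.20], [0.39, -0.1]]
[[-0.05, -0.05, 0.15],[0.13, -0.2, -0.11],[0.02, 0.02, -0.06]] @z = [[0.08,-0.02],  [-0.01,-0.05],  [-0.03,0.01]]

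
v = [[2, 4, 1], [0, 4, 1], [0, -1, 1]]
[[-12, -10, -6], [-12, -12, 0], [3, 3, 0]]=v @ [[0, 1, -3], [-3, -3, 0], [0, 0, 0]]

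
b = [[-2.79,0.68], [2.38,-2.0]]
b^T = [[-2.79, 2.38],[0.68, -2.0]]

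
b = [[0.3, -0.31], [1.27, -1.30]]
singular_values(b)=[1.87, 0.0]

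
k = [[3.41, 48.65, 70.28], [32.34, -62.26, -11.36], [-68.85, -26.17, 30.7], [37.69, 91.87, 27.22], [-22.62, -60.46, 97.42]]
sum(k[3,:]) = 156.78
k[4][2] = 97.42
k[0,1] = 48.65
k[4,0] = -22.62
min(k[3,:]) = 27.22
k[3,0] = 37.69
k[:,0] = [3.41, 32.34, -68.85, 37.69, -22.62]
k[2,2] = 30.7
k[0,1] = 48.65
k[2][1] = -26.17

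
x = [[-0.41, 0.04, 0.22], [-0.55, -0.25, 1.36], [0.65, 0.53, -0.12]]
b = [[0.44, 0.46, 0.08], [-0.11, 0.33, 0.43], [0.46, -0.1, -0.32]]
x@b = [[-0.08, -0.2, -0.09], [0.41, -0.47, -0.59], [0.17, 0.49, 0.32]]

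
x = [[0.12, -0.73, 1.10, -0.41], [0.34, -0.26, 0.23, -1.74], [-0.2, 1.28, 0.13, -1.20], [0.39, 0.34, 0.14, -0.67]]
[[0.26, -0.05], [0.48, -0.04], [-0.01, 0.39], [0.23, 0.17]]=x@ [[0.37,0.13],[-0.12,0.33],[0.05,0.17],[-0.18,0.02]]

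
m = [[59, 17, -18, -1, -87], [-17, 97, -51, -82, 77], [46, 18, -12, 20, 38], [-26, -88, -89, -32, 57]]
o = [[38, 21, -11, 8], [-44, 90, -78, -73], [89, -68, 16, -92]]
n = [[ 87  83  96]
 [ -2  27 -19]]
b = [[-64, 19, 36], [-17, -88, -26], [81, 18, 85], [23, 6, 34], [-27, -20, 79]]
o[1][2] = -78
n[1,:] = [-2, 27, -19]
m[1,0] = -17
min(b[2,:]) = 18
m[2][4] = 38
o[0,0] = 38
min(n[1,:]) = -19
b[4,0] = -27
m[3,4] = 57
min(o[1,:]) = -78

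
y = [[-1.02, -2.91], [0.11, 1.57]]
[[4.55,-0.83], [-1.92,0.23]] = y @ [[-1.21, 0.50], [-1.14, 0.11]]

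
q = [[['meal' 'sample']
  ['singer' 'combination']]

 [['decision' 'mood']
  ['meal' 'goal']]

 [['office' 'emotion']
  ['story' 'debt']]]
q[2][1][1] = 'debt'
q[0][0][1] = 'sample'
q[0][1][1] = 'combination'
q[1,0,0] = 'decision'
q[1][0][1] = 'mood'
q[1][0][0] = 'decision'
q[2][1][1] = 'debt'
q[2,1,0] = 'story'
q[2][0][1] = 'emotion'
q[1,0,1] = 'mood'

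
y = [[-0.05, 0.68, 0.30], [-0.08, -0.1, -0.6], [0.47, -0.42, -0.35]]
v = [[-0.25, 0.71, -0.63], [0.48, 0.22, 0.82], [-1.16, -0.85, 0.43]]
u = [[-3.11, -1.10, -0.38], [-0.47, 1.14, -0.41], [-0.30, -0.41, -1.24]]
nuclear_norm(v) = 3.26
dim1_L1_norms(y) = [1.03, 0.78, 1.24]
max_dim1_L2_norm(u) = 3.32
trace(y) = -0.50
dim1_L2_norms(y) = [0.74, 0.61, 0.72]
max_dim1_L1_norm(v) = 2.44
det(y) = -0.18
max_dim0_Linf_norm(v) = 1.16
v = y @ u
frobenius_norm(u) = 3.81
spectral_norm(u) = 3.38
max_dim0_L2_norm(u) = 3.16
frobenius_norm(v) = 2.04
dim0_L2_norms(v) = [1.28, 1.13, 1.12]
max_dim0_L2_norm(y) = 0.81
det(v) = -0.92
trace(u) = -3.21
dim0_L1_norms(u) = [3.88, 2.65, 2.03]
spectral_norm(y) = 1.05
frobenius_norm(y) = 1.20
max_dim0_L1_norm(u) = 3.88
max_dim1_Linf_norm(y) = 0.68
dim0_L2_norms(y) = [0.48, 0.81, 0.76]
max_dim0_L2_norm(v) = 1.28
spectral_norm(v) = 1.58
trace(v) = 0.40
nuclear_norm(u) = 5.87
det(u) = 5.22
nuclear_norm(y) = 1.88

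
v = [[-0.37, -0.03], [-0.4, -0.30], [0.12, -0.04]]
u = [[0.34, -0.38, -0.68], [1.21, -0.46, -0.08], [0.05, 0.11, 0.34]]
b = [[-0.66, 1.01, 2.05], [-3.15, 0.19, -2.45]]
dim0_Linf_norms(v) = [0.4, 0.3]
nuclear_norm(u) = 2.14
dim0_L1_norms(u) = [1.6, 0.95, 1.1]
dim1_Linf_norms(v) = [0.37, 0.4, 0.12]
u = v @ b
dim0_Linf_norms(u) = [1.21, 0.46, 0.68]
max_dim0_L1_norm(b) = 4.5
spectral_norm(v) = 0.61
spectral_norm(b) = 4.08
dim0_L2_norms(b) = [3.22, 1.03, 3.19]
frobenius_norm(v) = 0.64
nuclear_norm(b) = 6.31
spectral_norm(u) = 1.42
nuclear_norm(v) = 0.79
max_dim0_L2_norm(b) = 3.22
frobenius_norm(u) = 1.59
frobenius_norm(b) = 4.65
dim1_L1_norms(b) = [3.72, 5.79]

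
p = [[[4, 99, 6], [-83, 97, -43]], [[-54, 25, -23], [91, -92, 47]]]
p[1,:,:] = [[-54, 25, -23], [91, -92, 47]]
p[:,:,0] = [[4, -83], [-54, 91]]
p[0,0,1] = 99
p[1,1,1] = -92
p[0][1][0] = -83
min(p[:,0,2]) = -23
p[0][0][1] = 99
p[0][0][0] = 4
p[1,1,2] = 47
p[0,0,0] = 4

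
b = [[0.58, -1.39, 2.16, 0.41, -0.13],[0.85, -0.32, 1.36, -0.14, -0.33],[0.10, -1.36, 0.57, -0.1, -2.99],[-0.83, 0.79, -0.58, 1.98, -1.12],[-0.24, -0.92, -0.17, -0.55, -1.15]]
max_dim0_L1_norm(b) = 5.72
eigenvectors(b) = [[(-0.37+0j), -0.72+0.00j, -0.72-0.00j, -0.83+0.00j, (-0.83-0j)], [(-0.27+0j), -0.13+0.51j, -0.13-0.51j, (0.08+0.11j), (0.08-0.11j)], [(-0.25+0j), (0.01+0.04j), (0.01-0.04j), 0.50-0.03j, 0.50+0.03j], [-0.81+0.00j, -0.02-0.38j, -0.02+0.38j, (-0.12-0.1j), -0.12+0.10j], [(0.26+0j), (0.05-0.22j), 0.05+0.22j, 0.11-0.11j, (0.11+0.11j)]]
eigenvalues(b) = [(2.04+0j), (0.31+1.04j), (0.31-1.04j), (-0.5+0.3j), (-0.5-0.3j)]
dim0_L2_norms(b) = [1.35, 2.31, 2.68, 2.1, 3.41]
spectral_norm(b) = 3.98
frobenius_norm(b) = 5.52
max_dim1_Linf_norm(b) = 2.99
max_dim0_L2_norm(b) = 3.41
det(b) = 0.81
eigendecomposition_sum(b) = [[(-0.12-0j), (0.45+0j), -0.03-0.00j, (0.75+0j), (-0.28+0j)], [-0.09-0.00j, (0.32+0j), -0.02-0.00j, 0.54+0.00j, -0.20+0.00j], [-0.08-0.00j, 0.30+0.00j, (-0.02-0j), 0.51+0.00j, (-0.19+0j)], [(-0.27-0j), 0.99+0.00j, -0.06-0.00j, 1.66+0.00j, -0.62+0.00j], [(0.09+0j), (-0.31-0j), 0.02+0.00j, (-0.53-0j), 0.20-0.00j]] + [[(0.44+0.58j), -2.15-0.22j, (1.41+0.89j), (-0.57-0.47j), -2.02-0.03j], [0.49-0.20j, (-0.56+1.48j), (0.89-0.83j), -0.44+0.32j, -0.40+1.42j], [0.03-0.03j, (0.01+0.12j), 0.03-0.09j, (-0.02+0.04j), (0.02+0.12j)], [-0.30+0.25j, 0.07-1.15j, (-0.44+0.77j), 0.24-0.32j, (-0.03-1.08j)], [-0.21+0.09j, (0.22-0.64j), (-0.37+0.36j), 0.19-0.14j, (0.16-0.61j)]] + [[0.44-0.58j,(-2.15+0.22j),(1.41-0.89j),-0.57+0.47j,(-2.02+0.03j)], [(0.49+0.2j),(-0.56-1.48j),(0.89+0.83j),-0.44-0.32j,(-0.4-1.42j)], [0.03+0.03j,0.01-0.12j,(0.03+0.09j),-0.02-0.04j,(0.02-0.12j)], [(-0.3-0.25j),(0.07+1.15j),-0.44-0.77j,(0.24+0.32j),(-0.03+1.08j)], [(-0.21-0.09j),0.22+0.64j,-0.37-0.36j,(0.19+0.14j),(0.16+0.61j)]] + [[-0.09-0.26j,1.23+2.81j,(-0.32-1.85j),0.40+1.12j,2.09+4.25j],[-0.02+0.04j,(0.24-0.44j),(-0.2+0.23j),0.10-0.16j,0.33-0.70j],[0.06+0.16j,-0.85-1.64j,0.26+1.10j,-0.29-0.66j,(-1.42-2.47j)],[(0.02-0.05j),-0.17+0.57j,(0.18-0.32j),-0.08+0.22j,(-0.22+0.9j)],[(0.05+0.02j),(-0.53-0.23j),(0.28+0.21j),(-0.2-0.1j),(-0.83-0.32j)]] + [[-0.09+0.26j, 1.23-2.81j, (-0.32+1.85j), 0.40-1.12j, (2.09-4.25j)], [(-0.02-0.04j), 0.24+0.44j, -0.20-0.23j, (0.1+0.16j), 0.33+0.70j], [0.06-0.16j, (-0.85+1.64j), (0.26-1.1j), (-0.29+0.66j), (-1.42+2.47j)], [(0.02+0.05j), -0.17-0.57j, 0.18+0.32j, (-0.08-0.22j), (-0.22-0.9j)], [0.05-0.02j, -0.53+0.23j, (0.28-0.21j), -0.20+0.10j, -0.83+0.32j]]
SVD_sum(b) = [[0.25, -0.98, 0.84, -0.06, -1.32], [0.15, -0.60, 0.51, -0.03, -0.80], [0.41, -1.63, 1.40, -0.09, -2.2], [-0.01, 0.03, -0.02, 0.0, 0.04], [0.16, -0.63, 0.54, -0.04, -0.85]] + [[0.55, -0.34, 0.83, -0.55, 0.91], [0.37, -0.23, 0.55, -0.37, 0.60], [-0.41, 0.26, -0.62, 0.41, -0.68], [-0.82, 0.51, -1.23, 0.82, -1.35], [-0.17, 0.11, -0.26, 0.17, -0.28]] + [[0.01, 0.22, 0.54, 0.94, 0.15], [0.01, 0.09, 0.22, 0.38, 0.06], [-0.01, -0.09, -0.23, -0.39, -0.06], [0.02, 0.26, 0.67, 1.16, 0.18], [-0.01, -0.17, -0.43, -0.74, -0.12]] + [[-0.24, -0.28, -0.05, 0.08, 0.13], [0.34, 0.41, 0.07, -0.11, -0.19], [0.09, 0.11, 0.02, -0.03, -0.05], [-0.01, -0.02, -0.00, 0.0, 0.01], [-0.20, -0.24, -0.04, 0.06, 0.11]] + [[0.0, -0.00, -0.00, 0.0, 0.0], [-0.01, 0.01, 0.01, -0.01, -0.0], [0.01, -0.01, -0.01, 0.01, 0.00], [-0.01, 0.00, 0.00, -0.0, -0.00], [-0.02, 0.01, 0.01, -0.01, -0.0]]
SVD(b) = [[-0.47, -0.48, -0.54, -0.5, -0.07], [-0.28, -0.32, -0.22, 0.73, 0.49], [-0.78, 0.36, 0.23, 0.20, -0.41], [0.01, 0.72, -0.66, -0.03, 0.22], [-0.30, 0.15, 0.42, -0.42, 0.73]] @ diag([3.9817127929120035, 3.1002303310837536, 2.0825199152093865, 0.7967917601839828, 0.03960836588936814]) @ [[-0.13, 0.53, -0.45, 0.03, 0.71], [-0.37, 0.23, -0.55, 0.37, -0.61], [-0.01, -0.19, -0.49, -0.84, -0.13], [0.59, 0.70, 0.13, -0.19, -0.32], [-0.71, 0.37, 0.49, -0.34, -0.08]]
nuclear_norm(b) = 10.00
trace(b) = 1.66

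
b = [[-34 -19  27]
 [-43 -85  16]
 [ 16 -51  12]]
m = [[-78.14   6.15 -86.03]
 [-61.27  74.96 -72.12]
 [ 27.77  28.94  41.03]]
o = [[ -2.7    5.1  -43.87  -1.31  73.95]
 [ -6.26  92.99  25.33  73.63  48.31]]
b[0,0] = -34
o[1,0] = -6.26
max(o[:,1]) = 92.99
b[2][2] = 12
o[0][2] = -43.87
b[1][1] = -85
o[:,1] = [5.1, 92.99]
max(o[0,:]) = 73.95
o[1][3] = 73.63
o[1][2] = 25.33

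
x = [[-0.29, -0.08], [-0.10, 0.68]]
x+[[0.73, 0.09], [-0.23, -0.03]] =[[0.44, 0.01],[-0.33, 0.65]]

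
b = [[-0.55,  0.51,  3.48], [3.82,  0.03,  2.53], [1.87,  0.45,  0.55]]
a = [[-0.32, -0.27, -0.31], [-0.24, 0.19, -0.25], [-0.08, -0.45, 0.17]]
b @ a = [[-0.22, -1.32, 0.63], [-1.43, -2.16, -0.76], [-0.75, -0.67, -0.60]]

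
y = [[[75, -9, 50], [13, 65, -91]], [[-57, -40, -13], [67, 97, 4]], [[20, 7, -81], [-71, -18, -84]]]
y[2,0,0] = 20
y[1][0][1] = -40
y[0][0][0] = 75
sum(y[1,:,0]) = 10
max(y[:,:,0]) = 75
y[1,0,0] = -57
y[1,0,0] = -57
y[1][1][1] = 97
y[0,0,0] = 75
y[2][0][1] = 7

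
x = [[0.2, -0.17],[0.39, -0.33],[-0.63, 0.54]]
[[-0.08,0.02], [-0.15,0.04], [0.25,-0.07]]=x@[[-0.34, 0.08], [0.06, -0.04]]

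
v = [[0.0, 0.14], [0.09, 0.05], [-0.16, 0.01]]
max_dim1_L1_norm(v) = 0.17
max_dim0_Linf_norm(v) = 0.16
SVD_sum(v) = [[0.03, 0.01], [0.10, 0.02], [-0.15, -0.04]] + [[-0.03,0.13], [-0.01,0.03], [-0.01,0.05]]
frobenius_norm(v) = 0.24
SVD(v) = [[-0.17, 0.93], [-0.53, 0.19], [0.83, 0.32]] @ diag([0.18544517948899883, 0.14666316989719339]) @ [[-0.97,-0.23], [-0.23,0.97]]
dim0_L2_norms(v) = [0.18, 0.15]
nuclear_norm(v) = 0.33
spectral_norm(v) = 0.19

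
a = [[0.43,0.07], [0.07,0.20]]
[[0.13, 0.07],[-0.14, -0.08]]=a@[[0.44, 0.24], [-0.87, -0.48]]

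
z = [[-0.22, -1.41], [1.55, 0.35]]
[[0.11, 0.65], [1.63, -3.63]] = z @ [[1.11, -2.32],[-0.25, -0.1]]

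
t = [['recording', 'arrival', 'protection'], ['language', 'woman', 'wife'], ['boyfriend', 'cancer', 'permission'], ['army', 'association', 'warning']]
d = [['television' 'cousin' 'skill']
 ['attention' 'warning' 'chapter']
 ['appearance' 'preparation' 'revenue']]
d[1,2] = 'chapter'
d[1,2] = 'chapter'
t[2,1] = 'cancer'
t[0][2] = 'protection'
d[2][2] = 'revenue'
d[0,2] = 'skill'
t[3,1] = 'association'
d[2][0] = 'appearance'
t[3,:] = ['army', 'association', 'warning']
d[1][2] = 'chapter'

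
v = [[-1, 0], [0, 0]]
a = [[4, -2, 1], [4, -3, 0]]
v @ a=[[-4, 2, -1], [0, 0, 0]]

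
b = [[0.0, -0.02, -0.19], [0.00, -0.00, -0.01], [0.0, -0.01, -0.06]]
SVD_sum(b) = [[0.0, -0.02, -0.19], [0.00, -0.00, -0.01], [0.0, -0.01, -0.06]] + [[0.00, 0.0, -0.00], [0.00, 0.0, -0.0], [0.00, -0.0, 0.00]] + [[0.0, 0.0, 0.00], [-0.0, 0.00, 0.0], [-0.00, 0.0, 0.00]]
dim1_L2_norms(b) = [0.19, 0.01, 0.06]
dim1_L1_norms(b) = [0.21, 0.01, 0.07]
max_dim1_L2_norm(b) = 0.19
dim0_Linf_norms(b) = [0.0, 0.02, 0.19]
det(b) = 0.00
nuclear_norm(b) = 0.20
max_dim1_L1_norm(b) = 0.21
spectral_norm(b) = 0.20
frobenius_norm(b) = 0.20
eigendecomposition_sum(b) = [[0.0, -0.0, -0.0], [0.0, 0.0, 0.0], [0.00, 0.00, 0.00]] + [[0.0, 0.01, -0.00], [0.00, 0.0, -0.0], [0.00, -0.0, 0.00]] + [[-0.00, -0.03, -0.19], [-0.0, -0.00, -0.01], [-0.0, -0.01, -0.06]]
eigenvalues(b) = [0.0, 0.0, -0.06]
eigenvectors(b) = [[1.00, 0.99, 0.95], [0.0, 0.15, 0.05], [0.00, -0.02, 0.30]]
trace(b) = -0.06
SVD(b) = [[0.95, 0.27, 0.14],[0.05, 0.30, -0.95],[0.30, -0.91, -0.27]] @ diag([0.20071521127722144, 0.0036611421633610543, 0.0]) @ [[0.00, -0.11, -0.99],[-0.0, 0.99, -0.11],[1.0, 0.00, 0.0]]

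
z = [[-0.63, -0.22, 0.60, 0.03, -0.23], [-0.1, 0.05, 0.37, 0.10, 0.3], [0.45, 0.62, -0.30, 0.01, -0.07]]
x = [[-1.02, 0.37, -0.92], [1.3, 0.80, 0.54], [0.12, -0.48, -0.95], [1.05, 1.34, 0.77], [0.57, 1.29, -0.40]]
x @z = [[0.19, -0.33, -0.2, -0.0, 0.41],[-0.66, 0.09, 0.91, 0.12, -0.10],[-0.46, -0.64, 0.18, -0.05, -0.11],[-0.45, 0.31, 0.89, 0.17, 0.11],[-0.67, -0.31, 0.94, 0.14, 0.28]]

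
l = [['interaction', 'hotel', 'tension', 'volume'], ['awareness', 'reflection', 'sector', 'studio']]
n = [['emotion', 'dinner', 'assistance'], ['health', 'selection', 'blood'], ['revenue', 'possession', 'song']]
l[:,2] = ['tension', 'sector']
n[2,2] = 'song'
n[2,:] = ['revenue', 'possession', 'song']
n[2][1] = 'possession'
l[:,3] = ['volume', 'studio']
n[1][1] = 'selection'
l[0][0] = 'interaction'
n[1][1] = 'selection'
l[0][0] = 'interaction'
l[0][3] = 'volume'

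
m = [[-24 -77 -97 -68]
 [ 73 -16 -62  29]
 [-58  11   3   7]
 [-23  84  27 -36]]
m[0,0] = -24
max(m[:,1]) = 84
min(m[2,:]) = -58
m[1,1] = -16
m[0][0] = -24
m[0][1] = -77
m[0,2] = -97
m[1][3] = 29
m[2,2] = 3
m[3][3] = -36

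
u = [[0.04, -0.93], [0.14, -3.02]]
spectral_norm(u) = 3.16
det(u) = 0.01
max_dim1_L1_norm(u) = 3.16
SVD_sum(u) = [[0.04,-0.93],[0.14,-3.02]] + [[-0.00, -0.0],[0.00, 0.0]]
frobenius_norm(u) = 3.16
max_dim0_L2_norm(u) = 3.16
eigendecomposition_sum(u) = [[-0.0, 0.00], [-0.0, 0.00]] + [[0.04, -0.93], [0.14, -3.02]]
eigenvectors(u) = [[1.0, 0.29], [0.05, 0.96]]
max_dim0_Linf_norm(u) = 3.02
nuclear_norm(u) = 3.17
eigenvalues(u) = [-0.0, -2.98]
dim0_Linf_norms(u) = [0.14, 3.02]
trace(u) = -2.98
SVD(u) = [[-0.29, -0.96], [-0.96, 0.29]] @ diag([3.1633038377196514, 0.0029715767065791264]) @ [[-0.05, 1.00], [1.0, 0.05]]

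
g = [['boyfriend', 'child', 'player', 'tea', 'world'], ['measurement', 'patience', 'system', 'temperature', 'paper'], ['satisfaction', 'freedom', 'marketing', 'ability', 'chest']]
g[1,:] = ['measurement', 'patience', 'system', 'temperature', 'paper']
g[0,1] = 'child'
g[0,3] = 'tea'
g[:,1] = ['child', 'patience', 'freedom']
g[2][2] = 'marketing'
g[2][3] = 'ability'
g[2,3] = 'ability'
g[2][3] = 'ability'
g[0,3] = 'tea'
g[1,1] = 'patience'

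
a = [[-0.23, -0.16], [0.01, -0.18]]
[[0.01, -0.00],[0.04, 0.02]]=a@[[0.11, 0.07], [-0.23, -0.08]]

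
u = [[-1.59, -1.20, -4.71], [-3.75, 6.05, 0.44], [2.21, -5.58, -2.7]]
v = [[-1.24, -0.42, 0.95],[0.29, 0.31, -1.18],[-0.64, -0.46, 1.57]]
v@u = [[5.65, -6.35, 3.09], [-4.23, 8.11, 1.96], [6.21, -10.78, -1.43]]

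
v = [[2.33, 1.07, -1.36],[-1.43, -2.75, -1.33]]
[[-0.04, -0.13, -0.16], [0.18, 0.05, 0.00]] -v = [[-2.37, -1.2, 1.2], [1.61, 2.8, 1.33]]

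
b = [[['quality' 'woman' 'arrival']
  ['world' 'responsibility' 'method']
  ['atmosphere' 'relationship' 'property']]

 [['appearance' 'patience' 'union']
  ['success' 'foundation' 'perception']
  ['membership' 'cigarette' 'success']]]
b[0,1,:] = ['world', 'responsibility', 'method']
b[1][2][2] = 'success'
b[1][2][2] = 'success'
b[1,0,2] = 'union'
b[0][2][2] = 'property'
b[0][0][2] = 'arrival'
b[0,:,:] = [['quality', 'woman', 'arrival'], ['world', 'responsibility', 'method'], ['atmosphere', 'relationship', 'property']]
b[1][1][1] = 'foundation'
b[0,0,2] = 'arrival'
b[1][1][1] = 'foundation'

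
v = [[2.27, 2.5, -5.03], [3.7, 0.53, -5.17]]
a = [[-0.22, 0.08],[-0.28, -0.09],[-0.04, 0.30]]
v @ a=[[-1.00, -1.55],  [-0.76, -1.3]]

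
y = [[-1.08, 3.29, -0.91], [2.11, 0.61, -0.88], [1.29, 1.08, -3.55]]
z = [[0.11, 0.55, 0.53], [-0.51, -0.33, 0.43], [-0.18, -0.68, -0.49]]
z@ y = [[1.73, 1.27, -2.47], [0.41, -1.41, -0.77], [-1.87, -1.54, 2.5]]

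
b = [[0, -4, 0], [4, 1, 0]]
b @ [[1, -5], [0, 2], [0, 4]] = [[0, -8], [4, -18]]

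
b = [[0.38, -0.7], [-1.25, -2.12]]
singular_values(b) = [2.5, 0.67]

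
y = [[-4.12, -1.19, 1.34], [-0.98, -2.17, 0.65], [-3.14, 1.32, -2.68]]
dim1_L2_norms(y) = [4.49, 2.47, 4.33]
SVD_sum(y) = [[-4.07, -0.47, -0.32], [-1.16, -0.13, -0.09], [-3.14, -0.36, -0.25]] + [[0.03,  -1.14,  1.29], [0.03,  -1.26,  1.43], [-0.05,  1.94,  -2.20]] + [[-0.08, 0.42, 0.37], [0.14, -0.78, -0.69], [0.05, -0.26, -0.23]]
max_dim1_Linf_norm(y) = 4.12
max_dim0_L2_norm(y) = 5.27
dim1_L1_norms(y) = [6.65, 3.8, 7.14]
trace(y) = -8.97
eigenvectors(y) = [[(0.29-0.5j),(0.29+0.5j),-0.05+0.00j], [0.09-0.22j,0.09+0.22j,(-0.7+0j)], [(0.78+0j),(0.78-0j),-0.71+0.00j]]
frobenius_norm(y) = 6.71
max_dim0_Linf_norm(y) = 4.12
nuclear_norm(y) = 10.46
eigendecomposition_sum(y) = [[(-2.08+0.43j), -0.54-1.55j, 0.67+1.51j],[-0.83+0.29j, (-0.31-0.61j), 0.36+0.58j],[(-1.92-2.14j), 1.44-1.69j, (-1.3+1.81j)]] + [[(-2.08-0.43j), -0.54+1.55j, 0.67-1.51j],  [(-0.83-0.29j), (-0.31+0.61j), (0.36-0.58j)],  [-1.92+2.14j, (1.44+1.69j), (-1.3-1.81j)]] + [[0.04+0.00j,(-0.1-0j),-0.00+0.00j], [0.69+0.00j,(-1.55-0j),-0.07+0.00j], [0.70+0.00j,(-1.56-0j),(-0.08+0j)]]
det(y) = -25.74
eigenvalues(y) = [(-3.7+1.63j), (-3.7-1.63j), (-1.58+0j)]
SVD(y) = [[-0.77, -0.44, -0.46],[-0.22, -0.49, 0.84],[-0.6, 0.75, 0.28]] @ diag([5.320464906350456, 3.900959041477561, 1.239948279972879]) @ [[0.99, 0.11, 0.08], [-0.02, 0.66, -0.75], [0.14, -0.74, -0.66]]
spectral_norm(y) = 5.32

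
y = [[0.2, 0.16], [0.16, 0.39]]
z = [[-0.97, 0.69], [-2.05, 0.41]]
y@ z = [[-0.52, 0.2], [-0.95, 0.27]]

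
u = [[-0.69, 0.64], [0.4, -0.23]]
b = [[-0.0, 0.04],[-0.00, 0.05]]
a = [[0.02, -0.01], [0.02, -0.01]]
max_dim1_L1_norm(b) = 0.05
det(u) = -0.10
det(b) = 0.00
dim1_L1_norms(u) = [1.33, 0.63]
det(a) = 0.00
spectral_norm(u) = 1.04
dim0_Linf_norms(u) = [0.69, 0.64]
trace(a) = 0.01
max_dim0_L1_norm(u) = 1.09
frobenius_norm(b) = 0.06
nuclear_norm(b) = 0.06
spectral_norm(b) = 0.06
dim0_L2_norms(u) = [0.8, 0.68]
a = b @ u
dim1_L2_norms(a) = [0.02, 0.02]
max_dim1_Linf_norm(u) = 0.69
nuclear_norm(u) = 1.14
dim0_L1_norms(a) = [0.04, 0.02]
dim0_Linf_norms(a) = [0.02, 0.01]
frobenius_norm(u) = 1.05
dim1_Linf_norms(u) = [0.69, 0.4]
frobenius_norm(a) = 0.03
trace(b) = 0.05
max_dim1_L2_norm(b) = 0.05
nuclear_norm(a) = 0.03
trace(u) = -0.92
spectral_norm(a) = 0.03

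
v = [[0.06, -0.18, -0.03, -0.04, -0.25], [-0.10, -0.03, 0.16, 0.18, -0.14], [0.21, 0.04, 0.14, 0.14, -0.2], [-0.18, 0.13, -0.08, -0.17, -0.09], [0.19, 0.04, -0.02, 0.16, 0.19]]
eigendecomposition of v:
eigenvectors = [[-0.35+0.00j,-0.15-0.43j,-0.15+0.43j,(0.58+0j),-0.60+0.00j], [-0.73+0.00j,(-0.05-0.12j),(-0.05+0.12j),-0.63+0.00j,0.46+0.00j], [(0.06+0j),-0.66+0.00j,(-0.66-0j),0j,(-0.36+0j)], [0.58+0.00j,(0.35-0.21j),(0.35+0.21j),-0.49+0.00j,0.54+0.00j], [(0.01+0j),(-0.39+0.15j),-0.39-0.15j,0.14+0.00j,(-0.05+0j)]]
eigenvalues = [(-0.23+0j), (-0+0.24j), (-0-0.24j), (0.23+0j), (0.2+0j)]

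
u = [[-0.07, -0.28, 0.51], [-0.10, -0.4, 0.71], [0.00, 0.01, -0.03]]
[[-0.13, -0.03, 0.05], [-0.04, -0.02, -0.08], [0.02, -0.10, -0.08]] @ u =[[0.01, 0.05, -0.09], [0.00, 0.02, -0.03], [0.01, 0.03, -0.06]]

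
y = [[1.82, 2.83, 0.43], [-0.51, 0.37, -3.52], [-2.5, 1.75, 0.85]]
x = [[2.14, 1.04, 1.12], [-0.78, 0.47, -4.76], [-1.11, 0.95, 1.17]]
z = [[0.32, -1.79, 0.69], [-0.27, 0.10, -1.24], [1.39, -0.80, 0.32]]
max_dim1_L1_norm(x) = 6.01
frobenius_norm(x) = 5.82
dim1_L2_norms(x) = [2.63, 4.85, 1.87]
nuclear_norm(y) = 10.11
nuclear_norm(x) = 8.90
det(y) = 37.93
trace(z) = 0.74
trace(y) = 3.04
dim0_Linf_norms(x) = [2.14, 1.04, 4.76]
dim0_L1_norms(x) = [4.03, 2.46, 7.05]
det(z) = 2.68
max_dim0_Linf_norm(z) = 1.79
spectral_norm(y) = 3.76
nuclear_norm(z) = 4.52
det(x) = 17.05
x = y + z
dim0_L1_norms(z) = [1.98, 2.69, 2.25]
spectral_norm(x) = 5.14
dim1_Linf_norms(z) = [1.79, 1.24, 1.39]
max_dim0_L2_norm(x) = 5.03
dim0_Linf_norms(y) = [2.5, 2.83, 3.52]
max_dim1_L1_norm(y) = 5.1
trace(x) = 3.78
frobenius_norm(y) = 5.86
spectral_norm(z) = 2.42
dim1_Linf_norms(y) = [2.83, 3.52, 2.5]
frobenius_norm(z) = 2.84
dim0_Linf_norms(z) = [1.39, 1.79, 1.24]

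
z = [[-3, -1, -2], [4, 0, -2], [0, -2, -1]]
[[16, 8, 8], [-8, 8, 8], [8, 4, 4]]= z @ [[-3, 0, 0], [-3, 0, 0], [-2, -4, -4]]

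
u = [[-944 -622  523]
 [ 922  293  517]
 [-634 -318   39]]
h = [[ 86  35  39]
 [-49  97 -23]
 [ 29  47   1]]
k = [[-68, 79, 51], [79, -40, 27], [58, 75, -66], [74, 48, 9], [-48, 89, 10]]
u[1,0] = 922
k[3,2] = 9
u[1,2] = 517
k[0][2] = 51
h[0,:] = [86, 35, 39]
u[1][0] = 922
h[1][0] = -49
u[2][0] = -634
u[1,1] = 293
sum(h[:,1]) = 179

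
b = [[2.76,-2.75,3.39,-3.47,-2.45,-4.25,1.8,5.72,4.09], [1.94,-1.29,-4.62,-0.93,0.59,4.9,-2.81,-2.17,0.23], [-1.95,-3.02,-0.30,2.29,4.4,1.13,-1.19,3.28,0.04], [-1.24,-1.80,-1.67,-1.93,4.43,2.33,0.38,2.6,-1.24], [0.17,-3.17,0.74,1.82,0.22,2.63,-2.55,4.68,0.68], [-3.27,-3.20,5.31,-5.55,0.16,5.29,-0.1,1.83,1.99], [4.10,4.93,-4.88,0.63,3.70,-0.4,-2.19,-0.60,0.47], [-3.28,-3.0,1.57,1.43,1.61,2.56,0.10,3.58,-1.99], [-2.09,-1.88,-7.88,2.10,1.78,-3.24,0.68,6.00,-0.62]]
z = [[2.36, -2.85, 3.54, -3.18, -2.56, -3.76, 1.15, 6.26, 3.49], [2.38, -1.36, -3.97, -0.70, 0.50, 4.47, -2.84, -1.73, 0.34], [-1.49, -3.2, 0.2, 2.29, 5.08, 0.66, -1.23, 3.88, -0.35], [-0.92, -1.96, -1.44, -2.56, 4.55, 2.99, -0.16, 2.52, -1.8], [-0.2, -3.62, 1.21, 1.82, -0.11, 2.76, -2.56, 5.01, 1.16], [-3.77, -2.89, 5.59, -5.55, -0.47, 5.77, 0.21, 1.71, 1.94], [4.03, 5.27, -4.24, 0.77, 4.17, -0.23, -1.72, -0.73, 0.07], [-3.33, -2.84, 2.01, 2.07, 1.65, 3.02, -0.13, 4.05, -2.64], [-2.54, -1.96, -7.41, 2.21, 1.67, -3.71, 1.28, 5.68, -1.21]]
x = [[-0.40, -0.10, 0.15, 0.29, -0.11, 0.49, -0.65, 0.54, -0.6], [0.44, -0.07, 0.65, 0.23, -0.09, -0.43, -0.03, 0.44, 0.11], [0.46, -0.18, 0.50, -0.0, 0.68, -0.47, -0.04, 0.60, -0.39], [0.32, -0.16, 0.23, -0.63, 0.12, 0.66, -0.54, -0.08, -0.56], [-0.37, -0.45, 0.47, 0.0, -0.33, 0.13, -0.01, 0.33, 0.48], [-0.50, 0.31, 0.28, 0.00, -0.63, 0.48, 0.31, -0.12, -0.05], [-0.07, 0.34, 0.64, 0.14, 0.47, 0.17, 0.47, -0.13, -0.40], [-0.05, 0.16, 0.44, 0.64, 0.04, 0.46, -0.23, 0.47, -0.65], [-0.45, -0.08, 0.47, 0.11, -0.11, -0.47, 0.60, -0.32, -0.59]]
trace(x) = -0.10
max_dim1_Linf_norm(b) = 7.88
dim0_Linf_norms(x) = [0.5, 0.45, 0.65, 0.64, 0.68, 0.66, 0.65, 0.6, 0.65]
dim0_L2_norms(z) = [7.9, 9.23, 11.83, 8.14, 8.74, 10.36, 4.71, 11.87, 5.4]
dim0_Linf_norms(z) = [4.03, 5.27, 7.41, 5.55, 5.08, 5.77, 2.84, 6.26, 3.49]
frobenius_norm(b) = 26.47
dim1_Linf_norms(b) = [5.72, 4.9, 4.4, 4.43, 4.68, 5.55, 4.93, 3.58, 7.88]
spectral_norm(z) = 15.91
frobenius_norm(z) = 27.01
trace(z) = 5.42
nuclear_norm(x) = 9.08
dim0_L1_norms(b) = [20.8, 25.04, 30.36, 20.15, 19.34, 26.73, 11.8, 30.46, 11.35]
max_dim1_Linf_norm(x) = 0.68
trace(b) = 5.52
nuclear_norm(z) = 66.87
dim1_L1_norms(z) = [29.15, 18.29, 18.38, 18.9, 18.45, 27.9, 21.23, 21.74, 27.67]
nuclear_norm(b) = 64.75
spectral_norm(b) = 15.24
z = b + x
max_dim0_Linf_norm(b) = 7.88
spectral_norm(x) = 1.92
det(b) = 497792.02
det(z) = 1107898.67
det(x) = -0.09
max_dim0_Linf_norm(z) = 7.41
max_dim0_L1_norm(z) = 31.57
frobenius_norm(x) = 3.52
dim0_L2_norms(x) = [1.12, 0.72, 1.37, 0.99, 1.11, 1.34, 1.2, 1.15, 1.41]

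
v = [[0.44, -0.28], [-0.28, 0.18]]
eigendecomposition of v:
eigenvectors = [[0.84, 0.54], [-0.54, 0.84]]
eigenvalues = [0.62, 0.0]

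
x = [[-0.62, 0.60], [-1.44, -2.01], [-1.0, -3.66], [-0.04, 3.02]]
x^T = [[-0.62, -1.44, -1.00, -0.04], [0.60, -2.01, -3.66, 3.02]]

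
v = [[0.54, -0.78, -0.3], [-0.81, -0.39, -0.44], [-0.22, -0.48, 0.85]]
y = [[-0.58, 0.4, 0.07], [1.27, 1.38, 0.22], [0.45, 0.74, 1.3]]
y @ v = [[-0.65, 0.26, 0.06], [-0.48, -1.63, -0.8], [-0.64, -1.26, 0.64]]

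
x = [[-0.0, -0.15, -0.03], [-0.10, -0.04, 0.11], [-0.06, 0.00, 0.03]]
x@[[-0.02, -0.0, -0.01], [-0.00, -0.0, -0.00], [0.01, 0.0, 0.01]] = [[-0.00, 0.00, -0.00], [0.0, 0.0, 0.0], [0.0, 0.00, 0.0]]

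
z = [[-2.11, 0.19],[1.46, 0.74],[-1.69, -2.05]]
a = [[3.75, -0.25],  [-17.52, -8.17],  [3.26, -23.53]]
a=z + [[5.86,  -0.44], [-18.98,  -8.91], [4.95,  -21.48]]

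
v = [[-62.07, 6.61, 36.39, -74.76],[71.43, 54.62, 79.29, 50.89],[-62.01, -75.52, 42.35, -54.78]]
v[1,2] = 79.29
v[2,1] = -75.52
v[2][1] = -75.52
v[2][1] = -75.52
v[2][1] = -75.52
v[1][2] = 79.29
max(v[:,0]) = 71.43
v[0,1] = 6.61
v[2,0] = -62.01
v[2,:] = [-62.01, -75.52, 42.35, -54.78]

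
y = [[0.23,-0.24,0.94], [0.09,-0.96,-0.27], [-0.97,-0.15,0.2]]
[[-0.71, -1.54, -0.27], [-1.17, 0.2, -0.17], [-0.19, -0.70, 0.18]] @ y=[[-0.04, 1.69, -0.31], [-0.09, 0.11, -1.19], [-0.28, 0.69, 0.05]]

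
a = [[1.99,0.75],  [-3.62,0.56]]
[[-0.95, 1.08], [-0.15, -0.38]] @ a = [[-5.8,-0.11], [1.08,-0.33]]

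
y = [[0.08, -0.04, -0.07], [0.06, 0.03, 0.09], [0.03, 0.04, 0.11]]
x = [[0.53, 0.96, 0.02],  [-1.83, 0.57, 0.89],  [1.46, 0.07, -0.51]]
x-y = [[0.45, 1.0, 0.09], [-1.89, 0.54, 0.80], [1.43, 0.03, -0.62]]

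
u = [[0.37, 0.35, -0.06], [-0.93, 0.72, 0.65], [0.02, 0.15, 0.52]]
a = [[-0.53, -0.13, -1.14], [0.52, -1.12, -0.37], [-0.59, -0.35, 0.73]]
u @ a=[[0.02,-0.42,-0.60], [0.48,-0.91,1.27], [-0.24,-0.35,0.3]]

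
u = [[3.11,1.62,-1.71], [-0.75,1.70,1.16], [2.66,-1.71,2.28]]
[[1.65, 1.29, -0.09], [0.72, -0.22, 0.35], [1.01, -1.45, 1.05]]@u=[[3.92, 5.02, -1.53], [3.34, 0.19, -0.69], [7.02, -2.62, -1.02]]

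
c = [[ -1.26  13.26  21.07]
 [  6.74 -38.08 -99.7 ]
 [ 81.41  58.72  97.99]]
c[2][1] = 58.72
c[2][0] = 81.41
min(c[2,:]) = 58.72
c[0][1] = 13.26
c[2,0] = 81.41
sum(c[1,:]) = -131.04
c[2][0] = 81.41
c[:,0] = [-1.26, 6.74, 81.41]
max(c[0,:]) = 21.07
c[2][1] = 58.72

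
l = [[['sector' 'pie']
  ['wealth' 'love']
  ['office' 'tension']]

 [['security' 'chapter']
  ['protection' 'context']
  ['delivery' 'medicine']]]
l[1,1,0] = 'protection'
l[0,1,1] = 'love'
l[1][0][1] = 'chapter'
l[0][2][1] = 'tension'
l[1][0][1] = 'chapter'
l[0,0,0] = 'sector'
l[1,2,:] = ['delivery', 'medicine']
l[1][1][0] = 'protection'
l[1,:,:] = [['security', 'chapter'], ['protection', 'context'], ['delivery', 'medicine']]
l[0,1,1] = 'love'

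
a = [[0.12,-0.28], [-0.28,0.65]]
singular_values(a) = [0.77, 0.0]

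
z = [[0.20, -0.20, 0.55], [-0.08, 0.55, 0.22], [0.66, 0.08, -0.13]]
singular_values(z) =[0.7, 0.61, 0.58]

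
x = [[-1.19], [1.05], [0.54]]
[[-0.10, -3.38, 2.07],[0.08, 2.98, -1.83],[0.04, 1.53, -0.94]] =x @ [[0.08, 2.84, -1.74]]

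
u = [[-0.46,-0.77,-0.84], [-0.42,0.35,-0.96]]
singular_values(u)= [1.45, 0.79]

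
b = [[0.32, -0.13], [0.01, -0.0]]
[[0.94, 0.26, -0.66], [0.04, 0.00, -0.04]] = b @ [[3.8, 0.43, -3.50], [2.11, -0.96, -3.56]]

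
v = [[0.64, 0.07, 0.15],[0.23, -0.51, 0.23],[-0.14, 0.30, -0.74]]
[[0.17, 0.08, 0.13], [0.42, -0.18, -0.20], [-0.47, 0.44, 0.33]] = v@ [[0.24,0.24,0.25], [-0.54,0.21,0.35], [0.37,-0.56,-0.35]]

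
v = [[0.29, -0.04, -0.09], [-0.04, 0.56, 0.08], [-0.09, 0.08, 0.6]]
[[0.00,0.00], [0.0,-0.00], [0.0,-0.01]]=v@[[-0.0, 0.01],  [-0.0, 0.0],  [0.0, -0.02]]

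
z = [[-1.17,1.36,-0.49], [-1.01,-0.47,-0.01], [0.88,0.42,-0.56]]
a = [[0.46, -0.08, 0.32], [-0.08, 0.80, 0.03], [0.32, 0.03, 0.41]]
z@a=[[-0.80, 1.17, -0.53], [-0.43, -0.30, -0.34], [0.19, 0.25, 0.06]]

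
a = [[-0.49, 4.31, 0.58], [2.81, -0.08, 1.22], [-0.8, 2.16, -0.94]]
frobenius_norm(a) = 5.89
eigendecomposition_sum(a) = [[-1.7, 2.06, -0.48],  [1.64, -2.00, 0.46],  [-1.54, 1.87, -0.44]] + [[1.37, 2.14, 0.78], [1.21, 1.89, 0.68], [0.34, 0.54, 0.19]] + [[-0.16, 0.10, 0.28], [-0.04, 0.03, 0.07], [0.39, -0.25, -0.7]]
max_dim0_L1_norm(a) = 6.55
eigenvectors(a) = [[-0.60, 0.74, -0.38],[0.58, 0.65, -0.09],[-0.55, 0.19, 0.92]]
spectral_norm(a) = 4.93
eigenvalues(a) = [-4.13, 3.46, -0.83]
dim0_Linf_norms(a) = [2.81, 4.31, 1.22]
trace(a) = -1.51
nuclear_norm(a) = 8.84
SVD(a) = [[-0.87, -0.29, -0.41], [0.17, -0.94, 0.3], [-0.47, 0.19, 0.86]] @ diag([4.932598779901367, 3.131636786809514, 0.7713755972397177]) @ [[0.26,-0.97,0.03], [-0.85,-0.24,-0.48], [0.47,0.10,-0.88]]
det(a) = 11.92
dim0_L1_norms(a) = [4.1, 6.55, 2.74]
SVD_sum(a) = [[-1.11, 4.12, -0.13], [0.22, -0.81, 0.03], [-0.6, 2.24, -0.07]] + [[0.77, 0.22, 0.43], [2.48, 0.71, 1.4], [-0.51, -0.15, -0.29]] + [[-0.15, -0.03, 0.28], [0.11, 0.02, -0.2], [0.31, 0.07, -0.58]]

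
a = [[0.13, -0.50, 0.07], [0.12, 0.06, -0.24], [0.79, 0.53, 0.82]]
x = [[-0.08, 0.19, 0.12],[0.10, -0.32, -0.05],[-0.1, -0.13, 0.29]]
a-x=[[0.21, -0.69, -0.05], [0.02, 0.38, -0.19], [0.89, 0.66, 0.53]]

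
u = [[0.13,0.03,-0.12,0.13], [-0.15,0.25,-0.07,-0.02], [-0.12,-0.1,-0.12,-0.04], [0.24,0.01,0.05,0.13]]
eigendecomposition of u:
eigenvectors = [[0.43+0.00j, (0.48+0j), (-0.13-0.33j), -0.13+0.33j], [(0.24+0j), 0.14+0.00j, (0.8+0j), 0.80-0.00j], [(0.75+0j), (-0.32+0j), -0.11+0.14j, -0.11-0.14j], [(-0.44+0j), -0.80+0.00j, (-0.3-0.34j), (-0.3+0.34j)]]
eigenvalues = [(-0.2+0j), 0j, (0.29+0.06j), (0.29-0.06j)]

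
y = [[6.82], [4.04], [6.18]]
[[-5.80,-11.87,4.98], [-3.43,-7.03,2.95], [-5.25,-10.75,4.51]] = y @ [[-0.85, -1.74, 0.73]]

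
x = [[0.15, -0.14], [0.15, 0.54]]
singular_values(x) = [0.57, 0.18]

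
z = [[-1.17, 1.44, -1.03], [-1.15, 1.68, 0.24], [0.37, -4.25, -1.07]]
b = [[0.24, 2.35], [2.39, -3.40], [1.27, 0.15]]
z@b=[[1.85, -7.80], [4.04, -8.38], [-11.43, 15.16]]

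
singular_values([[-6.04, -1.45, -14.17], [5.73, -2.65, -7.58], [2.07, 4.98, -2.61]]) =[16.59, 8.17, 5.54]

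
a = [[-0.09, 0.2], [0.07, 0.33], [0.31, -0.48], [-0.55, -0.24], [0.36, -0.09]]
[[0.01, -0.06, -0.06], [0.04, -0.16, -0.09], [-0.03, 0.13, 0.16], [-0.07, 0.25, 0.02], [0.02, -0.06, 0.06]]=a @ [[0.08, -0.27, 0.09],  [0.11, -0.44, -0.28]]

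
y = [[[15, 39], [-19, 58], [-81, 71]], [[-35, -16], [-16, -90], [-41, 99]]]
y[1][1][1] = -90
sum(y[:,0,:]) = 3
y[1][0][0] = -35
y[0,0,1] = 39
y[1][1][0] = -16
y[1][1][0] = -16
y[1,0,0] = -35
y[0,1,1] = 58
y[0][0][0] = 15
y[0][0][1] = 39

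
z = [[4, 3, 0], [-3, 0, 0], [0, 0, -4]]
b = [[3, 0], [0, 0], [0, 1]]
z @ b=[[12, 0], [-9, 0], [0, -4]]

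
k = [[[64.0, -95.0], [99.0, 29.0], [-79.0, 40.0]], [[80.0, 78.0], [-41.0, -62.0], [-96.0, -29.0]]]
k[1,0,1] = 78.0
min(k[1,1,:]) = -62.0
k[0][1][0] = 99.0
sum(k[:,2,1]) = 11.0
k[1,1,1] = -62.0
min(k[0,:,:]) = -95.0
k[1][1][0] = -41.0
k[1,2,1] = -29.0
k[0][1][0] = 99.0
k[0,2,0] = -79.0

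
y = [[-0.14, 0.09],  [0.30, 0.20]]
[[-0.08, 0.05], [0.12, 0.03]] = y@[[0.49, -0.11], [-0.11, 0.33]]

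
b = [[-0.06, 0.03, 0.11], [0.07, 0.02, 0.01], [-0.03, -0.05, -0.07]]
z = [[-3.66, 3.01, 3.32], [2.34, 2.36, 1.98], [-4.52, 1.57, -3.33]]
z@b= [[0.33, -0.22, -0.60], [-0.03, 0.02, 0.14], [0.48, 0.06, -0.25]]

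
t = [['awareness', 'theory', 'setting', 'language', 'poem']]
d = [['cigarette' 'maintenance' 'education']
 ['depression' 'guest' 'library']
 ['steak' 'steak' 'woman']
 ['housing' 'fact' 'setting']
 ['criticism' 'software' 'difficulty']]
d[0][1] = 'maintenance'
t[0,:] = ['awareness', 'theory', 'setting', 'language', 'poem']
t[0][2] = 'setting'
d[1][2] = 'library'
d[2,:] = ['steak', 'steak', 'woman']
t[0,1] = 'theory'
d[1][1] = 'guest'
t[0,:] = ['awareness', 'theory', 'setting', 'language', 'poem']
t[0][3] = 'language'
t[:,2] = ['setting']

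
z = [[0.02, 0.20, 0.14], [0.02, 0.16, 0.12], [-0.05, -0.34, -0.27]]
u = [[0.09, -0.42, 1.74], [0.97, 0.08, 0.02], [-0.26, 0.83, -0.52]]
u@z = [[-0.09,-0.64,-0.51], [0.02,0.20,0.14], [0.04,0.26,0.20]]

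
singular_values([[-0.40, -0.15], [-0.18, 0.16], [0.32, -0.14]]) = [0.54, 0.26]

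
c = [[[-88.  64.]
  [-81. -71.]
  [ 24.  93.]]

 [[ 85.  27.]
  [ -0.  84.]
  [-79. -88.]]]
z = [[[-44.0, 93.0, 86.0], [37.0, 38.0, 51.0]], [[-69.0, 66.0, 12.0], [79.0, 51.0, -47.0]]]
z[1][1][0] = 79.0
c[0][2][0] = 24.0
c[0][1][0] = -81.0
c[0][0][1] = 64.0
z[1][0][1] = 66.0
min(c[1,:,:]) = -88.0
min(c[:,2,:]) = -88.0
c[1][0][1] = 27.0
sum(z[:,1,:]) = 209.0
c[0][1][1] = -71.0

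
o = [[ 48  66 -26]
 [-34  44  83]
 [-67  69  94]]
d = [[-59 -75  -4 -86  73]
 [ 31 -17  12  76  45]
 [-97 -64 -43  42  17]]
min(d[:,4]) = 17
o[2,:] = [-67, 69, 94]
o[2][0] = -67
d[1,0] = 31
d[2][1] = -64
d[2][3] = 42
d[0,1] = -75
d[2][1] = -64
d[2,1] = -64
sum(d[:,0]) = -125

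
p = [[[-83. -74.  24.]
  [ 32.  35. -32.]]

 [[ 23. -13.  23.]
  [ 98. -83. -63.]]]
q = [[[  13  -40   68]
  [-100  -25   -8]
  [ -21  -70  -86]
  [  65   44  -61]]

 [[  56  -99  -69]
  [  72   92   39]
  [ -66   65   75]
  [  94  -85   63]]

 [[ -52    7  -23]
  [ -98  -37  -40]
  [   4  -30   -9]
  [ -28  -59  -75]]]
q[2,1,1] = -37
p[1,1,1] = -83.0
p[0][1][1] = 35.0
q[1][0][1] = -99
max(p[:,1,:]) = 98.0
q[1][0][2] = -69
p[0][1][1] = 35.0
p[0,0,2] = 24.0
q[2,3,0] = -28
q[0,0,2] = 68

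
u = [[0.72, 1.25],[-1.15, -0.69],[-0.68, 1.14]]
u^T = [[0.72, -1.15, -0.68], [1.25, -0.69, 1.14]]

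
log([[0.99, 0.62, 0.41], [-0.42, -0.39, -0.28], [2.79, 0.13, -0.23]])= [[(0.8+0.39j), (0.92-1.01j), -0.01-0.53j],[(-3.83+1.4j), -5.81+3.65j, 0.42+0.27j],[(4.78-4.69j), (6.9-1.72j), -0.43+2.24j]]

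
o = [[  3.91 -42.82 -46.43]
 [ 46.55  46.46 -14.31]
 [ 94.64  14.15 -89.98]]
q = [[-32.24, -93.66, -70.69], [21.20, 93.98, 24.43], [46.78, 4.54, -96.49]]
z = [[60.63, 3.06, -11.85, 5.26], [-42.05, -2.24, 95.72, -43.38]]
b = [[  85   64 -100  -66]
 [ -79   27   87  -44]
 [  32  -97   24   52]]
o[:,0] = [3.91, 46.55, 94.64]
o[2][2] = -89.98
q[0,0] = -32.24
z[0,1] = 3.06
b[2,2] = 24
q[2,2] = -96.49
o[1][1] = 46.46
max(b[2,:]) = 52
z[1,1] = -2.24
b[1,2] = 87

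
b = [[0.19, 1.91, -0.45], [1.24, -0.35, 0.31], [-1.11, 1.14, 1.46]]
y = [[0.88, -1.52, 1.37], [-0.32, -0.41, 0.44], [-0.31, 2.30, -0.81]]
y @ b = [[-3.24,3.77,1.13], [-1.06,0.03,0.66], [3.69,-2.32,-0.33]]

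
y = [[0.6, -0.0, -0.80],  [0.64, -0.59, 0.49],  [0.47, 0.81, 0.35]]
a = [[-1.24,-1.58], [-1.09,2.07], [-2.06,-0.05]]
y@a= [[0.9, -0.91], [-1.16, -2.26], [-2.19, 0.92]]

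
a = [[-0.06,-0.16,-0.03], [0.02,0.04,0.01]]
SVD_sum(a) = [[-0.06, -0.16, -0.03], [0.02, 0.04, 0.01]] + [[0.00, -0.00, 0.0], [0.00, -0.0, 0.00]]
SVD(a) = [[-0.97, 0.25], [0.25, 0.97]] @ diag([0.17937429046631778, 0.004986373402089471]) @ [[0.35, 0.92, 0.18],[0.82, -0.39, 0.41]]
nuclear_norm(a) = 0.18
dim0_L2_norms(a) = [0.06, 0.16, 0.03]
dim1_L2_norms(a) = [0.17, 0.05]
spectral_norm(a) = 0.18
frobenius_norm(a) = 0.18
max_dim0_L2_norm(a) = 0.16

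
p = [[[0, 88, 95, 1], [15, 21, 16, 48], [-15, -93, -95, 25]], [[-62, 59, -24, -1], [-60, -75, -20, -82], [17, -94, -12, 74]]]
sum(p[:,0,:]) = 156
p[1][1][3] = -82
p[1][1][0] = -60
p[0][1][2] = 16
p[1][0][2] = -24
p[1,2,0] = 17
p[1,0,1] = 59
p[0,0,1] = 88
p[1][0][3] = -1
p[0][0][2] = 95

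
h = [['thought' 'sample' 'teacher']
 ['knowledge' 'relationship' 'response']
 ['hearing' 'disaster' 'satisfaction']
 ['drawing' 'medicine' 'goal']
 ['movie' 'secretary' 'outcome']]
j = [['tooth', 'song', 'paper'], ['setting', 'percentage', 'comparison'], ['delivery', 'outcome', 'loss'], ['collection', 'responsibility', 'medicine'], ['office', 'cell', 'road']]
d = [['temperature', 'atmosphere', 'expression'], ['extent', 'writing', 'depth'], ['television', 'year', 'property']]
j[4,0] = 'office'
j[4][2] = 'road'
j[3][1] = 'responsibility'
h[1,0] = 'knowledge'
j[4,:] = ['office', 'cell', 'road']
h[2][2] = 'satisfaction'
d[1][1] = 'writing'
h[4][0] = 'movie'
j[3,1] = 'responsibility'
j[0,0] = 'tooth'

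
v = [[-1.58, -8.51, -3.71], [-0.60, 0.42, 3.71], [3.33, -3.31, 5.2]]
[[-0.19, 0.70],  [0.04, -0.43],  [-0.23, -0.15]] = v@[[-0.04, 0.06], [0.03, -0.05], [0.0, -0.1]]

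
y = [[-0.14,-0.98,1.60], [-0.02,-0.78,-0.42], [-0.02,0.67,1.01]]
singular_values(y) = [1.99, 1.36, 0.0]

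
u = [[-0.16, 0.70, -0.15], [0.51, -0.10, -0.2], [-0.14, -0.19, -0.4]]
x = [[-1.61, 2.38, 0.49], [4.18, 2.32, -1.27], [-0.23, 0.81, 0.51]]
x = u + [[-1.45,1.68,0.64], [3.67,2.42,-1.07], [-0.09,1.00,0.91]]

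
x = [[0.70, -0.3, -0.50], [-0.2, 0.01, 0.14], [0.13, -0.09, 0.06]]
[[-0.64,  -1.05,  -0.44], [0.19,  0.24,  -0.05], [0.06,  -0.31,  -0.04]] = x@[[-0.18,  -1.57,  0.91], [-0.17,  0.76,  2.30], [1.13,  -0.55,  0.78]]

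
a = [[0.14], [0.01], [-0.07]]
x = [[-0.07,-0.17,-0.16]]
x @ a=[[-0.00]]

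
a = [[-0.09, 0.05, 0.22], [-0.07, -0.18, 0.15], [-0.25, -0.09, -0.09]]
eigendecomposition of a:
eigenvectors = [[(-0.08-0.61j), -0.08+0.61j, 0.36+0.00j], [0.26-0.32j, (0.26+0.32j), -0.93+0.00j], [0.68+0.00j, (0.68-0j), 0.09+0.00j]]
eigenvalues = [(-0.1+0.27j), (-0.1-0.27j), (-0.17+0j)]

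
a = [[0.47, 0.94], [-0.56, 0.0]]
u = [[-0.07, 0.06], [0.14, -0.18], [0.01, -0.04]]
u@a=[[-0.07, -0.07], [0.17, 0.13], [0.03, 0.01]]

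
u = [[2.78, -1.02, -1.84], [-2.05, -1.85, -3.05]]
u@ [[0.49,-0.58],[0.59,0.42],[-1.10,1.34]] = [[2.78, -4.51], [1.26, -3.68]]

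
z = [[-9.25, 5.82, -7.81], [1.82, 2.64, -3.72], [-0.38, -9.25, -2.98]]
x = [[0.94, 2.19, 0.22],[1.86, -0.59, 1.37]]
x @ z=[[-4.79, 9.22, -16.14], [-18.80, -3.40, -16.41]]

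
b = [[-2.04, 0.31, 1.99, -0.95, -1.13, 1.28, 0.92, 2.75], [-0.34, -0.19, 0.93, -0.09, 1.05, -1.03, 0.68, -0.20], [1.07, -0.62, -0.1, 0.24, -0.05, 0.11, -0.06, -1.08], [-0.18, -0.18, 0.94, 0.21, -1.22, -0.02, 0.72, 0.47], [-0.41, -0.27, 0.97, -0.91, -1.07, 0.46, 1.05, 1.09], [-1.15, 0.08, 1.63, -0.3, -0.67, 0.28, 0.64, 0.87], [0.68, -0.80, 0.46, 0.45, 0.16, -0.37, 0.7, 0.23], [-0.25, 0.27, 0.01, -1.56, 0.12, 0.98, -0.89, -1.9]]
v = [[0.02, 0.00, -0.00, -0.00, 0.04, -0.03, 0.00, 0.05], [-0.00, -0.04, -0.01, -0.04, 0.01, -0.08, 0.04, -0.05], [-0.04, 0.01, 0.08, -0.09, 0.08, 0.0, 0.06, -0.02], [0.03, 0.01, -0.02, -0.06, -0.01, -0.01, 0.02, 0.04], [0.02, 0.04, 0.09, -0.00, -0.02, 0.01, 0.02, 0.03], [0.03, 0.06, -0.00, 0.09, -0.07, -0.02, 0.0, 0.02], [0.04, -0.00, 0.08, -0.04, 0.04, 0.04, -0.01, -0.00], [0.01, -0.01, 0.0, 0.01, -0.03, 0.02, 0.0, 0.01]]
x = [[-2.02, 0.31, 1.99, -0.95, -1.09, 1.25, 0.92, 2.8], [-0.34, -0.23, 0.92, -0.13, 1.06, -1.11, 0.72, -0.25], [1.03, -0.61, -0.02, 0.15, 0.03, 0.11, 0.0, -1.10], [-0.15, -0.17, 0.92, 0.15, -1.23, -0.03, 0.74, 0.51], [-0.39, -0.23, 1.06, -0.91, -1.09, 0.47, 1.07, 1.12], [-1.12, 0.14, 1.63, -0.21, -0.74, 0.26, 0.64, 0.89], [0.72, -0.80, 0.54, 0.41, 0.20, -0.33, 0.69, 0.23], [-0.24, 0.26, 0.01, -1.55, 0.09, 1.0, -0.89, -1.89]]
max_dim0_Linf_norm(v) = 0.09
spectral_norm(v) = 0.21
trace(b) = -4.11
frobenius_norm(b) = 7.19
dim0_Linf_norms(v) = [0.04, 0.06, 0.09, 0.09, 0.08, 0.08, 0.06, 0.05]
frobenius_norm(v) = 0.31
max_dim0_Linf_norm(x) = 2.8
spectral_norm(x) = 5.83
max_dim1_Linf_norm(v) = 0.09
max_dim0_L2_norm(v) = 0.15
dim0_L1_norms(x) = [6.01, 2.75, 7.09, 4.46, 5.53, 4.56, 5.67, 8.79]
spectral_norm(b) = 5.80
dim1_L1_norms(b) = [11.37, 4.51, 3.33, 3.94, 6.23, 5.62, 3.85, 5.98]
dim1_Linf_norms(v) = [0.05, 0.08, 0.09, 0.06, 0.09, 0.09, 0.08, 0.03]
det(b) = -0.00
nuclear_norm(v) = 0.73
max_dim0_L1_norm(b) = 8.59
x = v + b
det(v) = 0.00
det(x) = 0.07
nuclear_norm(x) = 14.59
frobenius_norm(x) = 7.23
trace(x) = -4.15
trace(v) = -0.04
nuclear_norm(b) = 14.41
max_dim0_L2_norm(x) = 3.88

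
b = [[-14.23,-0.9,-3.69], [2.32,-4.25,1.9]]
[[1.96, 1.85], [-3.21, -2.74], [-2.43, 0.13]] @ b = [[-23.60,-9.63,-3.72], [39.32,14.53,6.64], [34.88,1.63,9.21]]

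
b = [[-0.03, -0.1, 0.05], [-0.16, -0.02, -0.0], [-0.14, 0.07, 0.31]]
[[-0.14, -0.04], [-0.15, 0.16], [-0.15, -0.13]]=b @ [[0.81, -1.04], [1.0, 0.23], [-0.35, -0.94]]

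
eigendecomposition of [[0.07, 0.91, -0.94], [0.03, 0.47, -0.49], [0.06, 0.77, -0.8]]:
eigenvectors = [[0.70, -0.60, 0.03], [0.39, -0.55, 0.72], [0.60, -0.59, 0.70]]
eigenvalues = [-0.23, -0.03, -0.0]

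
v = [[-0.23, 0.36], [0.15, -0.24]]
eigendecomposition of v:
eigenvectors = [[0.85, -0.83], [0.53, 0.55]]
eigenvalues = [-0.0, -0.47]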